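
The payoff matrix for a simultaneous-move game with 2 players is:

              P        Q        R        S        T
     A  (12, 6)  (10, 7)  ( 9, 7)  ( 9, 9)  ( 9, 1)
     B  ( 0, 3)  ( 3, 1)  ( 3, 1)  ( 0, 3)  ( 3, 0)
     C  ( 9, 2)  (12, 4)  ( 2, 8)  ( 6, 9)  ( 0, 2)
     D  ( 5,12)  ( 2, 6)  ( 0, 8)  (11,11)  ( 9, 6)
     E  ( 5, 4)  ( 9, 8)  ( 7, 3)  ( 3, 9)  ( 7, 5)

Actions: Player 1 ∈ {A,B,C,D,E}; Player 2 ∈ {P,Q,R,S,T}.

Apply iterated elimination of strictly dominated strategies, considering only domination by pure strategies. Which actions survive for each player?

P1 drop B (A beats it: P:12>0 Q:10>3 R:9>3 S:9>0 T:9>3)
P1 drop E (A beats it: P:12>5 Q:10>9 R:9>7 S:9>3 T:9>7)
P2 drop Q (S beats it: A:9>7 C:9>4 D:11>6)
P1 drop C (A beats it: P:12>9 R:9>2 S:9>6 T:9>0)
P2 drop R (S beats it: A:9>7 D:11>8)
P2 drop T (P beats it: A:6>1 D:12>6)
P1→{A,D} P2→{P,S}

IESDS → P1:{A,D} P2:{P,S}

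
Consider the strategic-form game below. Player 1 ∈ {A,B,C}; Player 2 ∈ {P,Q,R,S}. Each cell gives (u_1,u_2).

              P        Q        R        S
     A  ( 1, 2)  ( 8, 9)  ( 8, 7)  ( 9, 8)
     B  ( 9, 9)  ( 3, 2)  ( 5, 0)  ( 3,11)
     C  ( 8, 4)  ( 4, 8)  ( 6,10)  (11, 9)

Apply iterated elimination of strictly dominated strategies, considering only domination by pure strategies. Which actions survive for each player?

P2 drop P (S beats it: A:8>2 B:11>9 C:9>4)
P1 drop B (A beats it: Q:8>3 R:8>5 S:9>3)
P1→{A,C} P2→{Q,R,S}

IESDS → P1:{A,C} P2:{Q,R,S}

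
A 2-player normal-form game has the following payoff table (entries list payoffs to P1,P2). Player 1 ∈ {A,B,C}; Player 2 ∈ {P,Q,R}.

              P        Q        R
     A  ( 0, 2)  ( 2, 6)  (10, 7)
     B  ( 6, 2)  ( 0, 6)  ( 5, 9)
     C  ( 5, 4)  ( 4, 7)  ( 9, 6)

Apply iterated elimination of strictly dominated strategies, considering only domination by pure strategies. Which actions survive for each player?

IESDS → P1:{A,C} P2:{Q,R}

P2 drop P (Q beats it: A:6>2 B:6>2 C:7>4)
P1 drop B (A beats it: Q:2>0 R:10>5)
P1→{A,C} P2→{Q,R}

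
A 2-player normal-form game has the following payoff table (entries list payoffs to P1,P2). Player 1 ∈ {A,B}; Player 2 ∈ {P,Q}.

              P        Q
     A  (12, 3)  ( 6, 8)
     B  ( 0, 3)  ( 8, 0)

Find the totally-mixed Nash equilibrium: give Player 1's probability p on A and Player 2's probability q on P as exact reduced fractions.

P1 indiff ⇒ q·12+(1-q)·6 = q·0+(1-q)·8 ⇒ q(12) = (1-q)(2) ⇒ q = 1/7
P2 indiff ⇒ p·3+(1-p)·3 = p·8+(1-p)·0 ⇒ p(-5) = (1-p)(-3) ⇒ p = 3/8

P1 mixes 3/8 on A; P2 mixes 1/7 on P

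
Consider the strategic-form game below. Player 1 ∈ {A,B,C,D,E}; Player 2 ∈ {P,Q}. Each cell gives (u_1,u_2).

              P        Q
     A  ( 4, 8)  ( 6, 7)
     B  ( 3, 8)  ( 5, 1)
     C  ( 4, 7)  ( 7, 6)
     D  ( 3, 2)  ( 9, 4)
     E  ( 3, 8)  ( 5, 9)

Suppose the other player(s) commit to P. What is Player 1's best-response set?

argmax u_1 = {A,C}

u_1(A vs P) = 4
u_1(B vs P) = 3
u_1(C vs P) = 4
u_1(D vs P) = 3
u_1(E vs P) = 3
max payoff 4 at {A,C}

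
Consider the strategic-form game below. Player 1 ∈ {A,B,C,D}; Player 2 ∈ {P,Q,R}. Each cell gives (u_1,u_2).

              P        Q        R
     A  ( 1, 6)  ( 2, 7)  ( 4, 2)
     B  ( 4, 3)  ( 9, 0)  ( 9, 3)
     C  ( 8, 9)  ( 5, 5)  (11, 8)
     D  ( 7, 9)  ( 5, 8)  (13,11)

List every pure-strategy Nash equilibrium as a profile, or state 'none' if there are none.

Nash profiles: (C,P), (D,R)

(A,P): not NE [P1→C gives 8>1; P2→Q gives 7>6]
(A,Q): not NE [P1→B gives 9>2]
(A,R): not NE [P1→D gives 13>4; P2→Q gives 7>2]
(B,P): not NE [P1→C gives 8>4]
(B,Q): not NE [P2→R gives 3>0]
(B,R): not NE [P1→D gives 13>9]
(C,P): NE
(C,Q): not NE [P1→B gives 9>5; P2→P gives 9>5]
(C,R): not NE [P1→D gives 13>11; P2→P gives 9>8]
(D,P): not NE [P1→C gives 8>7; P2→R gives 11>9]
(D,Q): not NE [P1→B gives 9>5; P2→R gives 11>8]
(D,R): NE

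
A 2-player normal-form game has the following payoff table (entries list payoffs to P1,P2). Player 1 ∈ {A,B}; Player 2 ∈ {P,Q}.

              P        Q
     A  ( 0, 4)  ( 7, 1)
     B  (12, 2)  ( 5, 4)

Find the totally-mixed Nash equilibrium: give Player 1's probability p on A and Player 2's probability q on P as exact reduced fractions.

(p,q) = (2/5, 1/7)

P1 indiff ⇒ q·0+(1-q)·7 = q·12+(1-q)·5 ⇒ q(-12) = (1-q)(-2) ⇒ q = 1/7
P2 indiff ⇒ p·4+(1-p)·2 = p·1+(1-p)·4 ⇒ p(3) = (1-p)(2) ⇒ p = 2/5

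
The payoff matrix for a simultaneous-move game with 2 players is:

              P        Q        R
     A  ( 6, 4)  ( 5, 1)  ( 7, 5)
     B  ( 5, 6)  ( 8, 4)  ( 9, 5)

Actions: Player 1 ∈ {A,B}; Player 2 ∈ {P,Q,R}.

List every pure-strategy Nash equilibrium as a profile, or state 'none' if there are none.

Equilibria: none

(A,P): not NE [P2→R gives 5>4]
(A,Q): not NE [P1→B gives 8>5; P2→R gives 5>1]
(A,R): not NE [P1→B gives 9>7]
(B,P): not NE [P1→A gives 6>5]
(B,Q): not NE [P2→P gives 6>4]
(B,R): not NE [P2→P gives 6>5]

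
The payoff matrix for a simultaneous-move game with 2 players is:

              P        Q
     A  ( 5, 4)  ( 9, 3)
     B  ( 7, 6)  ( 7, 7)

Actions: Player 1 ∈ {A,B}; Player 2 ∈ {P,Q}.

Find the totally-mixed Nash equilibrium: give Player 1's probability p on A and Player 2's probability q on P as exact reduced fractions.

P1 indiff ⇒ q·5+(1-q)·9 = q·7+(1-q)·7 ⇒ q(-2) = (1-q)(-2) ⇒ q = 1/2
P2 indiff ⇒ p·4+(1-p)·6 = p·3+(1-p)·7 ⇒ p(1) = (1-p)(1) ⇒ p = 1/2

p=1/2, q=1/2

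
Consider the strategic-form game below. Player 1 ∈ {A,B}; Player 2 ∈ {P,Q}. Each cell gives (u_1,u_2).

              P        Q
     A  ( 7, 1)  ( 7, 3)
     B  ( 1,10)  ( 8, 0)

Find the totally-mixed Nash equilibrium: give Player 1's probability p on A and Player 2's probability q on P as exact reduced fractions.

P1 mixes 5/6 on A; P2 mixes 1/7 on P

P1 indiff ⇒ q·7+(1-q)·7 = q·1+(1-q)·8 ⇒ q(6) = (1-q)(1) ⇒ q = 1/7
P2 indiff ⇒ p·1+(1-p)·10 = p·3+(1-p)·0 ⇒ p(-2) = (1-p)(-10) ⇒ p = 5/6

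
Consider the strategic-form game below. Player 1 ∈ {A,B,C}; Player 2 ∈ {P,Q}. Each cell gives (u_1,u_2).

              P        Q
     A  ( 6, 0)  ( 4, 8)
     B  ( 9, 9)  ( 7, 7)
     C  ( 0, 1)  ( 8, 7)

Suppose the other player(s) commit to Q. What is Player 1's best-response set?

u_1(A vs Q) = 4
u_1(B vs Q) = 7
u_1(C vs Q) = 8
max payoff 8 at {C}

P1 best: {C}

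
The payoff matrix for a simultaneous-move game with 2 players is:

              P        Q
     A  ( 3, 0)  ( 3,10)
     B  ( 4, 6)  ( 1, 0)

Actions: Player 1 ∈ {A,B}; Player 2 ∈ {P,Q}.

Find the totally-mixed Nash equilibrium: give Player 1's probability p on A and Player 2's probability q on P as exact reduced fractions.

P1 indiff ⇒ q·3+(1-q)·3 = q·4+(1-q)·1 ⇒ q(-1) = (1-q)(-2) ⇒ q = 2/3
P2 indiff ⇒ p·0+(1-p)·6 = p·10+(1-p)·0 ⇒ p(-10) = (1-p)(-6) ⇒ p = 3/8

p=3/8, q=2/3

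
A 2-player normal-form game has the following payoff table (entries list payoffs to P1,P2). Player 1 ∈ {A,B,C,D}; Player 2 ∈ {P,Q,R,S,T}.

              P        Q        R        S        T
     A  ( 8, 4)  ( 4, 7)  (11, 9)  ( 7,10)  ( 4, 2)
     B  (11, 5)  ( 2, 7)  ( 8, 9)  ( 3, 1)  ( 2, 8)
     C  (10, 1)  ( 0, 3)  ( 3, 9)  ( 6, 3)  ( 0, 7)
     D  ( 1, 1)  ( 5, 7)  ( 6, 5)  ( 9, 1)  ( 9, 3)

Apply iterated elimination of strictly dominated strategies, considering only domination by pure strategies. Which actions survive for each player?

Survivors P1:{A,D} P2:{Q,R,S}

P2 drop P (Q beats it: A:7>4 B:7>5 C:3>1 D:7>1)
P1 drop B (A beats it: Q:4>2 R:11>8 S:7>3 T:4>2)
P1 drop C (A beats it: Q:4>0 R:11>3 S:7>6 T:4>0)
P2 drop T (Q beats it: A:7>2 D:7>3)
P1→{A,D} P2→{Q,R,S}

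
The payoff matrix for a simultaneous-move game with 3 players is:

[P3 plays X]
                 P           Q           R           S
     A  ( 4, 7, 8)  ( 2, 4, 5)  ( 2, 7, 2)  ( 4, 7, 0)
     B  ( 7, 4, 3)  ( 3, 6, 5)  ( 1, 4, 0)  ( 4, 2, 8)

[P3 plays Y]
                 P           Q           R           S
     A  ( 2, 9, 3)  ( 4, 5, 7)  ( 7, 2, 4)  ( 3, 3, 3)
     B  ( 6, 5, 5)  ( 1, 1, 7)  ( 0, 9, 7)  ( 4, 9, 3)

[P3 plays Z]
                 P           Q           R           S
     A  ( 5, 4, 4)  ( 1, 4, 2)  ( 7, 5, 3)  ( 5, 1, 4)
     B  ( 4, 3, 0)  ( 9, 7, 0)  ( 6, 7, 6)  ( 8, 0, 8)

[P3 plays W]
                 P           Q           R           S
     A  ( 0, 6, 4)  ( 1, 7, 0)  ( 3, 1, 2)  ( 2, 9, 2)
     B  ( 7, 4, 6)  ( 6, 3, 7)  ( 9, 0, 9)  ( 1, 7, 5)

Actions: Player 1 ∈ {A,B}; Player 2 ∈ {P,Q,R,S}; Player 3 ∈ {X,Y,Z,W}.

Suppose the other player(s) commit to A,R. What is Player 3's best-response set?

argmax u_3 = {Y}

u_3(X vs A,R) = 2
u_3(Y vs A,R) = 4
u_3(Z vs A,R) = 3
u_3(W vs A,R) = 2
max payoff 4 at {Y}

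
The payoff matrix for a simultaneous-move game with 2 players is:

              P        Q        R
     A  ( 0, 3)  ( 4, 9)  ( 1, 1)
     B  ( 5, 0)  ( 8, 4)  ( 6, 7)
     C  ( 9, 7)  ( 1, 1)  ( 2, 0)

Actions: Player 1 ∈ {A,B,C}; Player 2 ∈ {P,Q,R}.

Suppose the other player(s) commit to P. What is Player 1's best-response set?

u_1(A vs P) = 0
u_1(B vs P) = 5
u_1(C vs P) = 9
max payoff 9 at {C}

P1 best: {C}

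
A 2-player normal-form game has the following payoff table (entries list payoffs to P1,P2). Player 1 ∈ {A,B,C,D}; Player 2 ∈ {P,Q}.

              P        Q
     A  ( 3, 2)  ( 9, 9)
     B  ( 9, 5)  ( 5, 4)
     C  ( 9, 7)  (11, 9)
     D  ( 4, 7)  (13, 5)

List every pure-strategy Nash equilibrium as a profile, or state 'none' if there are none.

PSNE = {(B,P)}

(A,P): not NE [P1→C gives 9>3; P2→Q gives 9>2]
(A,Q): not NE [P1→D gives 13>9]
(B,P): NE
(B,Q): not NE [P1→D gives 13>5; P2→P gives 5>4]
(C,P): not NE [P2→Q gives 9>7]
(C,Q): not NE [P1→D gives 13>11]
(D,P): not NE [P1→C gives 9>4]
(D,Q): not NE [P2→P gives 7>5]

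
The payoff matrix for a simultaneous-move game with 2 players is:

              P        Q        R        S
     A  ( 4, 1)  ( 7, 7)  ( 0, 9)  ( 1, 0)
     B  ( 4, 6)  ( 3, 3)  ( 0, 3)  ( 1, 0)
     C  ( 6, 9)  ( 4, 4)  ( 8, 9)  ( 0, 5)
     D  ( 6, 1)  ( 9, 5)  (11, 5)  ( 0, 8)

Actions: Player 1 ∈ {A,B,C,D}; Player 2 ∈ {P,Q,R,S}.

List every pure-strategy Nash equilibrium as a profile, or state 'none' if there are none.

(A,P): not NE [P1→D gives 6>4; P2→R gives 9>1]
(A,Q): not NE [P1→D gives 9>7; P2→R gives 9>7]
(A,R): not NE [P1→D gives 11>0]
(A,S): not NE [P2→R gives 9>0]
(B,P): not NE [P1→D gives 6>4]
(B,Q): not NE [P1→D gives 9>3; P2→P gives 6>3]
(B,R): not NE [P1→D gives 11>0; P2→P gives 6>3]
(B,S): not NE [P2→P gives 6>0]
(C,P): NE
(C,Q): not NE [P1→D gives 9>4; P2→R gives 9>4]
(C,R): not NE [P1→D gives 11>8]
(C,S): not NE [P1→B gives 1>0; P2→R gives 9>5]
(D,P): not NE [P2→S gives 8>1]
(D,Q): not NE [P2→S gives 8>5]
(D,R): not NE [P2→S gives 8>5]
(D,S): not NE [P1→B gives 1>0]

PSNE = {(C,P)}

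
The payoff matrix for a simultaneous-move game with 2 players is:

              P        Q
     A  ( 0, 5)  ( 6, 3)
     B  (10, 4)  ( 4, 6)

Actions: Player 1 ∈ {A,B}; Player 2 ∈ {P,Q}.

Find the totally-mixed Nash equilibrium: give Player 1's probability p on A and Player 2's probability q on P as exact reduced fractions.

p=1/2, q=1/6

P1 indiff ⇒ q·0+(1-q)·6 = q·10+(1-q)·4 ⇒ q(-10) = (1-q)(-2) ⇒ q = 1/6
P2 indiff ⇒ p·5+(1-p)·4 = p·3+(1-p)·6 ⇒ p(2) = (1-p)(2) ⇒ p = 1/2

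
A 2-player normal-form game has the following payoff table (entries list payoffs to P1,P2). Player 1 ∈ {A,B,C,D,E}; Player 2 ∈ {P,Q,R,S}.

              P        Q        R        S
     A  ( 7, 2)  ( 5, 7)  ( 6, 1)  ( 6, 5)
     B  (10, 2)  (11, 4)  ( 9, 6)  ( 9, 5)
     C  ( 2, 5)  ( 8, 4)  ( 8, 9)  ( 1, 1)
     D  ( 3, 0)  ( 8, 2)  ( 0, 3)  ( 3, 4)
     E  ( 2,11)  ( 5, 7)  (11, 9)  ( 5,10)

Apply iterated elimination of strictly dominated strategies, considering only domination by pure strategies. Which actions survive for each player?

Survivors P1:{B,E} P2:{P,R,S}

P1 drop A (B beats it: P:10>7 Q:11>5 R:9>6 S:9>6)
P1 drop C (B beats it: P:10>2 Q:11>8 R:9>8 S:9>1)
P1 drop D (B beats it: P:10>3 Q:11>8 R:9>0 S:9>3)
P2 drop Q (R beats it: B:6>4 E:9>7)
P1→{B,E} P2→{P,R,S}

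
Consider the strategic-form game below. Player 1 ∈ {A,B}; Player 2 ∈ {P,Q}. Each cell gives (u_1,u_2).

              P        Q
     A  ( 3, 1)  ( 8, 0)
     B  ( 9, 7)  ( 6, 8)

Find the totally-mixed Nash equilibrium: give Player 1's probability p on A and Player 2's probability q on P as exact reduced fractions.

P1 indiff ⇒ q·3+(1-q)·8 = q·9+(1-q)·6 ⇒ q(-6) = (1-q)(-2) ⇒ q = 1/4
P2 indiff ⇒ p·1+(1-p)·7 = p·0+(1-p)·8 ⇒ p(1) = (1-p)(1) ⇒ p = 1/2

(p,q) = (1/2, 1/4)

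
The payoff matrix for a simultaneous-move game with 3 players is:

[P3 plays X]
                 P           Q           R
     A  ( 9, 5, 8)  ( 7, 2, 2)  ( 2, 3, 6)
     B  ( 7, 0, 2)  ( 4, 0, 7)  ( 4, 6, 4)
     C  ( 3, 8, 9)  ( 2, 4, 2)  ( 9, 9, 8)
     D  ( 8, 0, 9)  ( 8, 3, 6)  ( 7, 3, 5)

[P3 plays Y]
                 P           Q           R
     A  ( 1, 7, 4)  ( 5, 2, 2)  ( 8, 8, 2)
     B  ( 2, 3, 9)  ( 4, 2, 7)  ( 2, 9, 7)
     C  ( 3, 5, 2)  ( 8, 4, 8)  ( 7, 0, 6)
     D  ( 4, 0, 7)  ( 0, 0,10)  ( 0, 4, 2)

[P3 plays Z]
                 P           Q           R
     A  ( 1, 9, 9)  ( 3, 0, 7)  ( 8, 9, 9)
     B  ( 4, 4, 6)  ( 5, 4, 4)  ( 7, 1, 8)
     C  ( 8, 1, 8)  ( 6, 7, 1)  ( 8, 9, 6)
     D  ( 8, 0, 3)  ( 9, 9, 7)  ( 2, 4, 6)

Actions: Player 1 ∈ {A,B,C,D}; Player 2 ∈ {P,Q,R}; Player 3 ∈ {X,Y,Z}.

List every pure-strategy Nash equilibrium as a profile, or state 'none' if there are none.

NE set: (A,R,Z), (C,R,X)

(A,P,X): not NE [P3→Z gives 9>8]
(A,P,Y): not NE [P1→D gives 4>1; P2→R gives 8>7; P3→Z gives 9>4]
(A,P,Z): not NE [P1→D gives 8>1]
(A,Q,X): not NE [P1→D gives 8>7; P2→P gives 5>2; P3→Z gives 7>2]
(A,Q,Y): not NE [P1→C gives 8>5; P2→R gives 8>2; P3→Z gives 7>2]
(A,Q,Z): not NE [P1→D gives 9>3; P2→R gives 9>0]
(A,R,X): not NE [P1→C gives 9>2; P2→P gives 5>3; P3→Z gives 9>6]
(A,R,Y): not NE [P3→Z gives 9>2]
(A,R,Z): NE
(B,P,X): not NE [P1→A gives 9>7; P2→R gives 6>0; P3→Y gives 9>2]
(B,P,Y): not NE [P1→D gives 4>2; P2→R gives 9>3]
(B,P,Z): not NE [P1→D gives 8>4; P3→Y gives 9>6]
(B,Q,X): not NE [P1→D gives 8>4; P2→R gives 6>0]
(B,Q,Y): not NE [P1→C gives 8>4; P2→R gives 9>2]
(B,Q,Z): not NE [P1→D gives 9>5; P3→Y gives 7>4]
(B,R,X): not NE [P1→C gives 9>4; P3→Z gives 8>4]
(B,R,Y): not NE [P1→A gives 8>2; P3→Z gives 8>7]
(B,R,Z): not NE [P1→C gives 8>7; P2→Q gives 4>1]
(C,P,X): not NE [P1→A gives 9>3; P2→R gives 9>8]
(C,P,Y): not NE [P1→D gives 4>3; P3→X gives 9>2]
(C,P,Z): not NE [P2→R gives 9>1; P3→X gives 9>8]
(C,Q,X): not NE [P1→D gives 8>2; P2→R gives 9>4; P3→Y gives 8>2]
(C,Q,Y): not NE [P2→P gives 5>4]
(C,Q,Z): not NE [P1→D gives 9>6; P2→R gives 9>7; P3→Y gives 8>1]
(C,R,X): NE
(C,R,Y): not NE [P1→A gives 8>7; P2→P gives 5>0; P3→X gives 8>6]
(C,R,Z): not NE [P3→X gives 8>6]
(D,P,X): not NE [P1→A gives 9>8; P2→R gives 3>0]
(D,P,Y): not NE [P2→R gives 4>0; P3→X gives 9>7]
(D,P,Z): not NE [P2→Q gives 9>0; P3→X gives 9>3]
(D,Q,X): not NE [P3→Y gives 10>6]
(D,Q,Y): not NE [P1→C gives 8>0; P2→R gives 4>0]
(D,Q,Z): not NE [P3→Y gives 10>7]
(D,R,X): not NE [P1→C gives 9>7; P3→Z gives 6>5]
(D,R,Y): not NE [P1→A gives 8>0; P3→Z gives 6>2]
(D,R,Z): not NE [P1→C gives 8>2; P2→Q gives 9>4]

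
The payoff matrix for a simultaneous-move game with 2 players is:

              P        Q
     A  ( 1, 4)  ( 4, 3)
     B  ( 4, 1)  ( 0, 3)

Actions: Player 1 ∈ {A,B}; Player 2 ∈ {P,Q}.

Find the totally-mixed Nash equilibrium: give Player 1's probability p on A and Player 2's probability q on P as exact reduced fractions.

P1 mixes 2/3 on A; P2 mixes 4/7 on P

P1 indiff ⇒ q·1+(1-q)·4 = q·4+(1-q)·0 ⇒ q(-3) = (1-q)(-4) ⇒ q = 4/7
P2 indiff ⇒ p·4+(1-p)·1 = p·3+(1-p)·3 ⇒ p(1) = (1-p)(2) ⇒ p = 2/3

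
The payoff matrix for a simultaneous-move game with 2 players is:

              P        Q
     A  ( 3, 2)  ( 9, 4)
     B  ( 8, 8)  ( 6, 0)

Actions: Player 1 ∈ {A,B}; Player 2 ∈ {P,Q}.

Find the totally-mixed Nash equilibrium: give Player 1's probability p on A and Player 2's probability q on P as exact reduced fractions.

p=4/5, q=3/8

P1 indiff ⇒ q·3+(1-q)·9 = q·8+(1-q)·6 ⇒ q(-5) = (1-q)(-3) ⇒ q = 3/8
P2 indiff ⇒ p·2+(1-p)·8 = p·4+(1-p)·0 ⇒ p(-2) = (1-p)(-8) ⇒ p = 4/5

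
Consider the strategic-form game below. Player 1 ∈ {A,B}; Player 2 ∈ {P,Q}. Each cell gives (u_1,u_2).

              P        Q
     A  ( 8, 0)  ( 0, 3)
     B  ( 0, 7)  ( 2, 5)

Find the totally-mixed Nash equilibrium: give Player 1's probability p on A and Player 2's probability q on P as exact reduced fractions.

p=2/5, q=1/5

P1 indiff ⇒ q·8+(1-q)·0 = q·0+(1-q)·2 ⇒ q(8) = (1-q)(2) ⇒ q = 1/5
P2 indiff ⇒ p·0+(1-p)·7 = p·3+(1-p)·5 ⇒ p(-3) = (1-p)(-2) ⇒ p = 2/5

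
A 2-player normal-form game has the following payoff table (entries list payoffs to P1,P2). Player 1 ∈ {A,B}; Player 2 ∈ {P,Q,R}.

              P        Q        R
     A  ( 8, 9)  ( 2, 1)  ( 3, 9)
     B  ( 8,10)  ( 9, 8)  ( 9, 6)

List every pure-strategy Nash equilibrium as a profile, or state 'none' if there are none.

Nash profiles: (A,P), (B,P)

(A,P): NE
(A,Q): not NE [P1→B gives 9>2; P2→R gives 9>1]
(A,R): not NE [P1→B gives 9>3]
(B,P): NE
(B,Q): not NE [P2→P gives 10>8]
(B,R): not NE [P2→P gives 10>6]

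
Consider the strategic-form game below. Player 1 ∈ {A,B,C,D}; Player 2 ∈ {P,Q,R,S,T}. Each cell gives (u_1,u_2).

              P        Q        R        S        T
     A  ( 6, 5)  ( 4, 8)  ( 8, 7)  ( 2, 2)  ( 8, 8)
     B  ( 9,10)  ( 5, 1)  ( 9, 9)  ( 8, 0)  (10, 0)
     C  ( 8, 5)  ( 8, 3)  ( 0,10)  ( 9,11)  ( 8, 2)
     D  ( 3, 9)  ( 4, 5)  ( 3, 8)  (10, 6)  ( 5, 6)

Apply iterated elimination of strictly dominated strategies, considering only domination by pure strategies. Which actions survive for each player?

IESDS → P1:{B,C,D} P2:{P,R,S}

P1 drop A (B beats it: P:9>6 Q:5>4 R:9>8 S:8>2 T:10>8)
P2 drop Q (P beats it: B:10>1 C:5>3 D:9>5)
P2 drop T (P beats it: B:10>0 C:5>2 D:9>6)
P1→{B,C,D} P2→{P,R,S}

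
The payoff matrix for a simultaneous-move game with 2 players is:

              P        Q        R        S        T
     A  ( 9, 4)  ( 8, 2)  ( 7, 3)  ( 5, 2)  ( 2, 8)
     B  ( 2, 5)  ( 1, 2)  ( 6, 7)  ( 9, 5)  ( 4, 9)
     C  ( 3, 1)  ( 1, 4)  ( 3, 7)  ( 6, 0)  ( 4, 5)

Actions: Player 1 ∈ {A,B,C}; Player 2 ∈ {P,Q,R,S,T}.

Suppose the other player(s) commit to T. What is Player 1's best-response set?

P1 best: {B,C}

u_1(A vs T) = 2
u_1(B vs T) = 4
u_1(C vs T) = 4
max payoff 4 at {B,C}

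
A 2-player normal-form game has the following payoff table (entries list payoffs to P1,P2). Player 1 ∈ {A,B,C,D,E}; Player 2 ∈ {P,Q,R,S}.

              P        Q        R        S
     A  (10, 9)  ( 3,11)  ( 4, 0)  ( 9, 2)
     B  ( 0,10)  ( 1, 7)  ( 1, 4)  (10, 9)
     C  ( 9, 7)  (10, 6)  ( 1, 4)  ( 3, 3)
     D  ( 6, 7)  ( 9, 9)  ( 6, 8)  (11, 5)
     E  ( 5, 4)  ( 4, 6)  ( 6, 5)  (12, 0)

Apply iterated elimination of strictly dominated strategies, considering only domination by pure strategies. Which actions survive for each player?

P1 drop B (D beats it: P:6>0 Q:9>1 R:6>1 S:11>10)
P2 drop R (Q beats it: A:11>0 C:6>4 D:9>8 E:6>5)
P2 drop S (P beats it: A:9>2 C:7>3 D:7>5 E:4>0)
P1 drop D (C beats it: P:9>6 Q:10>9)
P1 drop E (C beats it: P:9>5 Q:10>4)
P1→{A,C} P2→{P,Q}

IESDS → P1:{A,C} P2:{P,Q}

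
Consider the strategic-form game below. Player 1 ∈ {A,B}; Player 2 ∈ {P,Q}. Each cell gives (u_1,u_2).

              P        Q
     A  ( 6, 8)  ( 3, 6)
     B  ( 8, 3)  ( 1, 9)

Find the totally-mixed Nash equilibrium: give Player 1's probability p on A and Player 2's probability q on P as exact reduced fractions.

P1 mixes 3/4 on A; P2 mixes 1/2 on P

P1 indiff ⇒ q·6+(1-q)·3 = q·8+(1-q)·1 ⇒ q(-2) = (1-q)(-2) ⇒ q = 1/2
P2 indiff ⇒ p·8+(1-p)·3 = p·6+(1-p)·9 ⇒ p(2) = (1-p)(6) ⇒ p = 3/4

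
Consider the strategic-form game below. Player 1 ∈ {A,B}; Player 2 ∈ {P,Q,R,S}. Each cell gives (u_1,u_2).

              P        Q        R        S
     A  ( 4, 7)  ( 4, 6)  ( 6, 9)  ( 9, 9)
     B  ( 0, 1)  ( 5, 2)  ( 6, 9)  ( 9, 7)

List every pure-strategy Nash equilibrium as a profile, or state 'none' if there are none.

Nash profiles: (A,R), (A,S), (B,R)

(A,P): not NE [P2→S gives 9>7]
(A,Q): not NE [P1→B gives 5>4; P2→S gives 9>6]
(A,R): NE
(A,S): NE
(B,P): not NE [P1→A gives 4>0; P2→R gives 9>1]
(B,Q): not NE [P2→R gives 9>2]
(B,R): NE
(B,S): not NE [P2→R gives 9>7]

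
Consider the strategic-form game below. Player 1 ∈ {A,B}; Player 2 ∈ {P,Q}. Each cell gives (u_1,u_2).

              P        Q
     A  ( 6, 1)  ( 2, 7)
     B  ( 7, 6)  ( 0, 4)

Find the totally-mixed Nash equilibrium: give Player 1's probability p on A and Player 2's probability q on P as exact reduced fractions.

P1 indiff ⇒ q·6+(1-q)·2 = q·7+(1-q)·0 ⇒ q(-1) = (1-q)(-2) ⇒ q = 2/3
P2 indiff ⇒ p·1+(1-p)·6 = p·7+(1-p)·4 ⇒ p(-6) = (1-p)(-2) ⇒ p = 1/4

P1 mixes 1/4 on A; P2 mixes 2/3 on P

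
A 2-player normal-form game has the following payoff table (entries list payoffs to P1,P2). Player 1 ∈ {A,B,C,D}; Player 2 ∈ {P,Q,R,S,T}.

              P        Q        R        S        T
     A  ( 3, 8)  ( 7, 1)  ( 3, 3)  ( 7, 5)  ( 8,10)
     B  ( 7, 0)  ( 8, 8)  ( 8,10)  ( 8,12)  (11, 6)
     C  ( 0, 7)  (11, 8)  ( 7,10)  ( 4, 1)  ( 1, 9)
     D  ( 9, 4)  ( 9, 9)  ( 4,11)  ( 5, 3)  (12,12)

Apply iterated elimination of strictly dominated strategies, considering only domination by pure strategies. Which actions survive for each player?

Survivors P1:{B,D} P2:{R,S,T}

P1 drop A (B beats it: P:7>3 Q:8>7 R:8>3 S:8>7 T:11>8)
P2 drop P (Q beats it: B:8>0 C:8>7 D:9>4)
P2 drop Q (R beats it: B:10>8 C:10>8 D:11>9)
P1 drop C (B beats it: R:8>7 S:8>4 T:11>1)
P1→{B,D} P2→{R,S,T}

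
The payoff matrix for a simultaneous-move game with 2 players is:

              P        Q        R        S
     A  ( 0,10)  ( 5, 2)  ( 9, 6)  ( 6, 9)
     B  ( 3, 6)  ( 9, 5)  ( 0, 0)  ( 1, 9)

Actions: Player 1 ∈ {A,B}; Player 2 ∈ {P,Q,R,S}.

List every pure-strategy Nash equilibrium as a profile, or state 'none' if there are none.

Equilibria: none

(A,P): not NE [P1→B gives 3>0]
(A,Q): not NE [P1→B gives 9>5; P2→P gives 10>2]
(A,R): not NE [P2→P gives 10>6]
(A,S): not NE [P2→P gives 10>9]
(B,P): not NE [P2→S gives 9>6]
(B,Q): not NE [P2→S gives 9>5]
(B,R): not NE [P1→A gives 9>0; P2→S gives 9>0]
(B,S): not NE [P1→A gives 6>1]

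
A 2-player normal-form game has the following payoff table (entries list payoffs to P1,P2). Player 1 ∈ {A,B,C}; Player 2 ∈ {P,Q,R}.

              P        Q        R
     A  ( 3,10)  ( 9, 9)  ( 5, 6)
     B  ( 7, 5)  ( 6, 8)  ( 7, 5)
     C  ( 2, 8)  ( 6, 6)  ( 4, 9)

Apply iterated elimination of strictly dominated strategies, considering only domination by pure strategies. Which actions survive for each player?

IESDS → P1:{A,B} P2:{P,Q}

P1 drop C (A beats it: P:3>2 Q:9>6 R:5>4)
P2 drop R (Q beats it: A:9>6 B:8>5)
P1→{A,B} P2→{P,Q}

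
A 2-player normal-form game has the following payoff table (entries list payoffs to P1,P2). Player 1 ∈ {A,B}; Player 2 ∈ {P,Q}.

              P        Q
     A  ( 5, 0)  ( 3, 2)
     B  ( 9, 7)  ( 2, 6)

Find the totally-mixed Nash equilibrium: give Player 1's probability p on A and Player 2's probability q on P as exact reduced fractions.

P1 indiff ⇒ q·5+(1-q)·3 = q·9+(1-q)·2 ⇒ q(-4) = (1-q)(-1) ⇒ q = 1/5
P2 indiff ⇒ p·0+(1-p)·7 = p·2+(1-p)·6 ⇒ p(-2) = (1-p)(-1) ⇒ p = 1/3

P1 mixes 1/3 on A; P2 mixes 1/5 on P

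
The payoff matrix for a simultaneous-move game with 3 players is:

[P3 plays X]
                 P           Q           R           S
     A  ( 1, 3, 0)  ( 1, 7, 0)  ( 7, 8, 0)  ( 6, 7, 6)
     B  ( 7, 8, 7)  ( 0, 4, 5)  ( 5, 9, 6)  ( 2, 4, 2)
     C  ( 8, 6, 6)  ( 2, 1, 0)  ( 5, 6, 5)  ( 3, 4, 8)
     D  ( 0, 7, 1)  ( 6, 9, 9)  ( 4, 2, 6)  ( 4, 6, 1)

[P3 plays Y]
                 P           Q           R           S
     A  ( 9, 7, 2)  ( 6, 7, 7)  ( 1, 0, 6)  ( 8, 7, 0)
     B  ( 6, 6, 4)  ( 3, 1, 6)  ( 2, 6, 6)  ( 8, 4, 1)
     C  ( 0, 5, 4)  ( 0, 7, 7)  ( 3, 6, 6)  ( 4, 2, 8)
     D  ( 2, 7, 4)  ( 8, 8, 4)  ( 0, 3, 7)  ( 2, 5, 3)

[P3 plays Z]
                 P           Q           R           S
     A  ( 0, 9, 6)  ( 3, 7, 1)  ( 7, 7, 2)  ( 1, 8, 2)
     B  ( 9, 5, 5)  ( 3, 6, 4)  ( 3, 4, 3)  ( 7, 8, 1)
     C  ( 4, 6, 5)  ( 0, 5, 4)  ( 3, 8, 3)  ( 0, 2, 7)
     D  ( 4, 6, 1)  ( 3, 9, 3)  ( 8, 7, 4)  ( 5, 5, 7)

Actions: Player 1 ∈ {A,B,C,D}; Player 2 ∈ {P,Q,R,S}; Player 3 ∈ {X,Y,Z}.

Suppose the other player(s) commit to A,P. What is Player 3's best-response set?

u_3(X vs A,P) = 0
u_3(Y vs A,P) = 2
u_3(Z vs A,P) = 6
max payoff 6 at {Z}

P3 best: {Z}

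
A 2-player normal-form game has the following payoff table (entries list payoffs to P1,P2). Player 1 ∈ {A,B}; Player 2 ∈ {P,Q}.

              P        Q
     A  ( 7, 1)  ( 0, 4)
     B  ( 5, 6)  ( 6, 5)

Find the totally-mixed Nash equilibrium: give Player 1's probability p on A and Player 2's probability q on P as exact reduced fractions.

P1 indiff ⇒ q·7+(1-q)·0 = q·5+(1-q)·6 ⇒ q(2) = (1-q)(6) ⇒ q = 3/4
P2 indiff ⇒ p·1+(1-p)·6 = p·4+(1-p)·5 ⇒ p(-3) = (1-p)(-1) ⇒ p = 1/4

(p,q) = (1/4, 3/4)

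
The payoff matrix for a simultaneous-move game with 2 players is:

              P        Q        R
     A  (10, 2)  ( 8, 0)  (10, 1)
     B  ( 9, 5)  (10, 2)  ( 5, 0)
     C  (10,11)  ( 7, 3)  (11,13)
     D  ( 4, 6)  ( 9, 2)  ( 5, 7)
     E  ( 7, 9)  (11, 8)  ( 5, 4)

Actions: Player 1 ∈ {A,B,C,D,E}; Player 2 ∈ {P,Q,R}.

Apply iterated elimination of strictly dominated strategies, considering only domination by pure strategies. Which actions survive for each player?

P2 drop Q (P beats it: A:2>0 B:5>2 C:11>3 D:6>2 E:9>8)
P1 drop B (A beats it: P:10>9 R:10>5)
P1 drop D (A beats it: P:10>4 R:10>5)
P1 drop E (A beats it: P:10>7 R:10>5)
P1→{A,C} P2→{P,R}

Remaining: P1:{A,C} P2:{P,R}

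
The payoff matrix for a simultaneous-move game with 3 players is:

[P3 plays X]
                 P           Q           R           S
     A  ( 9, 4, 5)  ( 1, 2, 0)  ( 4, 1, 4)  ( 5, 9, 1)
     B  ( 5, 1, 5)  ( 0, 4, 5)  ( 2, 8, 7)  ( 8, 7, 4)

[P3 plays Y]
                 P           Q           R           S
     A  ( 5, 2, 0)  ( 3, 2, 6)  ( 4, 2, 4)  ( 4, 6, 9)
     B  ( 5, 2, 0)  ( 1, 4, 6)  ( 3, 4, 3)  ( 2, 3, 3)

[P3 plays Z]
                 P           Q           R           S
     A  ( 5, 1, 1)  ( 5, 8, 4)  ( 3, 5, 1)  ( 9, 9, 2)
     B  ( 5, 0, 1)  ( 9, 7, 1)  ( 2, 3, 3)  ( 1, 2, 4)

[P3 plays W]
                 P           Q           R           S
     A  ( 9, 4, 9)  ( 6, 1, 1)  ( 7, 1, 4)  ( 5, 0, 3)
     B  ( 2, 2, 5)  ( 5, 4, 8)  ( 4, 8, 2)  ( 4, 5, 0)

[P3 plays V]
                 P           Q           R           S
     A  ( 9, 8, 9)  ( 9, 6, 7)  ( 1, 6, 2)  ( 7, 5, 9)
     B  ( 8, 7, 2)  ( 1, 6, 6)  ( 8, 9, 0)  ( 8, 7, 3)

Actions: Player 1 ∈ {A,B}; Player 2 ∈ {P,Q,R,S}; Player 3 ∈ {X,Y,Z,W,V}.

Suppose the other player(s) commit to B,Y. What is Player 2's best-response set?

argmax u_2 = {Q,R}

u_2(P vs B,Y) = 2
u_2(Q vs B,Y) = 4
u_2(R vs B,Y) = 4
u_2(S vs B,Y) = 3
max payoff 4 at {Q,R}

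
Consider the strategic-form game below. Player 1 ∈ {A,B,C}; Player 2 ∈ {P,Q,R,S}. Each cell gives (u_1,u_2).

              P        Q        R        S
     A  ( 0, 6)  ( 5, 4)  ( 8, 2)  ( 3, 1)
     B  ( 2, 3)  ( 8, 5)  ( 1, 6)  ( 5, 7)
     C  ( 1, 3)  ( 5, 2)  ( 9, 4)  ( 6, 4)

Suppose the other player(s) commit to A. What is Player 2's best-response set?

u_2(P vs A) = 6
u_2(Q vs A) = 4
u_2(R vs A) = 2
u_2(S vs A) = 1
max payoff 6 at {P}

BR_2 = {P}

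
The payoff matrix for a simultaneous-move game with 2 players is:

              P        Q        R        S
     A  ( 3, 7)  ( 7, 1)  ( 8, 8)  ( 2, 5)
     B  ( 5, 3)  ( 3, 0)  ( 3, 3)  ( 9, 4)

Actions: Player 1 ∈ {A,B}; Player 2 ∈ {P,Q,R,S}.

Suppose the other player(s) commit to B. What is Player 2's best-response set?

BR_2 = {S}

u_2(P vs B) = 3
u_2(Q vs B) = 0
u_2(R vs B) = 3
u_2(S vs B) = 4
max payoff 4 at {S}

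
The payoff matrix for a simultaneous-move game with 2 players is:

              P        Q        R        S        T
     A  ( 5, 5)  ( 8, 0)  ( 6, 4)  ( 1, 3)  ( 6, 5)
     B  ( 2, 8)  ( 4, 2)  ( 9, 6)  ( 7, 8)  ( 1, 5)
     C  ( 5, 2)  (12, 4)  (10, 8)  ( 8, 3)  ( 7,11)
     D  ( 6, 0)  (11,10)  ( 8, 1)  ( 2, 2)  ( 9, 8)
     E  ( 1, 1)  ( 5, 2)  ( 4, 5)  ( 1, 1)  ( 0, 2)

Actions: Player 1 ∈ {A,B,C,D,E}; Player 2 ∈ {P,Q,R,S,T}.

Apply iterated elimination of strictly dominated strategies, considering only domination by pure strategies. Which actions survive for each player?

P1 drop A (D beats it: P:6>5 Q:11>8 R:8>6 S:2>1 T:9>6)
P1 drop B (C beats it: P:5>2 Q:12>4 R:10>9 S:8>7 T:7>1)
P1 drop E (C beats it: P:5>1 Q:12>5 R:10>4 S:8>1 T:7>0)
P2 drop P (Q beats it: C:4>2 D:10>0)
P2 drop R (T beats it: C:11>8 D:8>1)
P2 drop S (Q beats it: C:4>3 D:10>2)
P1→{C,D} P2→{Q,T}

Remaining: P1:{C,D} P2:{Q,T}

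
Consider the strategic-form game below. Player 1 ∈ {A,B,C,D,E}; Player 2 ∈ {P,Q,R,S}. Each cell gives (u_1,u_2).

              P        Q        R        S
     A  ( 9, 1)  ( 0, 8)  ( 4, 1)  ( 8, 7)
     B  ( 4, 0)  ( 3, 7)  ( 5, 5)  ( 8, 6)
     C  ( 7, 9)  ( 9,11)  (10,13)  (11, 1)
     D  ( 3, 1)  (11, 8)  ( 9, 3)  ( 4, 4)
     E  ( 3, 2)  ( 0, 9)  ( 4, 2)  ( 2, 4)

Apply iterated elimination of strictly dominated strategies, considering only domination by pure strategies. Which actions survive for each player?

IESDS → P1:{C,D} P2:{Q,R}

P1 drop B (C beats it: P:7>4 Q:9>3 R:10>5 S:11>8)
P1 drop E (C beats it: P:7>3 Q:9>0 R:10>4 S:11>2)
P2 drop P (Q beats it: A:8>1 C:11>9 D:8>1)
P1 drop A (C beats it: Q:9>0 R:10>4 S:11>8)
P2 drop S (Q beats it: C:11>1 D:8>4)
P1→{C,D} P2→{Q,R}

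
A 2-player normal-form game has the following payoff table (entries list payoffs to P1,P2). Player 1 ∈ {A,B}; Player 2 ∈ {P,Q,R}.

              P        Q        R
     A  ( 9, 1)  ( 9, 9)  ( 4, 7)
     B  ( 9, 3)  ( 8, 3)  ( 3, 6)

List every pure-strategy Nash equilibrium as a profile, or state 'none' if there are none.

(A,P): not NE [P2→Q gives 9>1]
(A,Q): NE
(A,R): not NE [P2→Q gives 9>7]
(B,P): not NE [P2→R gives 6>3]
(B,Q): not NE [P1→A gives 9>8; P2→R gives 6>3]
(B,R): not NE [P1→A gives 4>3]

NE set: (A,Q)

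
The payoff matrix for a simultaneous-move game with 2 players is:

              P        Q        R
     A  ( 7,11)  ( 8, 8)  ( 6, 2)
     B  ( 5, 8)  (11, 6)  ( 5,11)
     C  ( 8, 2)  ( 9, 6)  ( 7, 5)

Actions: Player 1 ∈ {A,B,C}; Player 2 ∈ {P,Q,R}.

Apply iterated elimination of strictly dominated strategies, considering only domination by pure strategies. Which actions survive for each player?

P1 drop A (C beats it: P:8>7 Q:9>8 R:7>6)
P2 drop P (R beats it: B:11>8 C:5>2)
P1→{B,C} P2→{Q,R}

IESDS → P1:{B,C} P2:{Q,R}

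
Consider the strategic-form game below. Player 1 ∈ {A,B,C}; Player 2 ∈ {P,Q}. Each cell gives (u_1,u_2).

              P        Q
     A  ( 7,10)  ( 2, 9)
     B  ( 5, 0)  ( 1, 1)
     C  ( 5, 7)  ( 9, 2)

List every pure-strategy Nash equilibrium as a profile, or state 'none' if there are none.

PSNE = {(A,P)}

(A,P): NE
(A,Q): not NE [P1→C gives 9>2; P2→P gives 10>9]
(B,P): not NE [P1→A gives 7>5; P2→Q gives 1>0]
(B,Q): not NE [P1→C gives 9>1]
(C,P): not NE [P1→A gives 7>5]
(C,Q): not NE [P2→P gives 7>2]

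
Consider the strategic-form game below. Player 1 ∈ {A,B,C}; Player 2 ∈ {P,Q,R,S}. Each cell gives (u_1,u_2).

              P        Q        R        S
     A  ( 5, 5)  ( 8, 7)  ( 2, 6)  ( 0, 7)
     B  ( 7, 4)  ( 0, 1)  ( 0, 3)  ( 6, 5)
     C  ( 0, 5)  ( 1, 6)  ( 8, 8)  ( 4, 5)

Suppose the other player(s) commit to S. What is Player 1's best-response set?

P1 best: {B}

u_1(A vs S) = 0
u_1(B vs S) = 6
u_1(C vs S) = 4
max payoff 6 at {B}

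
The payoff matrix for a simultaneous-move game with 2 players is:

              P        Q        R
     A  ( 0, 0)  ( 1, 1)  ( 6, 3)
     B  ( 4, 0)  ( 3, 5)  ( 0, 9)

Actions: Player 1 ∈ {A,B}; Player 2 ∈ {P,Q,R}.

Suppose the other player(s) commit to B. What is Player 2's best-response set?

u_2(P vs B) = 0
u_2(Q vs B) = 5
u_2(R vs B) = 9
max payoff 9 at {R}

BR_2 = {R}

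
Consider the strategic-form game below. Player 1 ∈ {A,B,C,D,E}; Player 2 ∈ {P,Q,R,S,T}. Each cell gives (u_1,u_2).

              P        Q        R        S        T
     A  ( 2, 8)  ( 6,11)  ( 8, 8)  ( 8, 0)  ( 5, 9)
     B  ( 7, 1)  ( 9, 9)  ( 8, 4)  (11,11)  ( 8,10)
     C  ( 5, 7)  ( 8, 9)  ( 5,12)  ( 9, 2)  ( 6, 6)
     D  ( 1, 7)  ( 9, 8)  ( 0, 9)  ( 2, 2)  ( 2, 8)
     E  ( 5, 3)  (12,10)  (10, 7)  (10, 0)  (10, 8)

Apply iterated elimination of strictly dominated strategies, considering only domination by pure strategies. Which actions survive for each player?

P1 drop A (E beats it: P:5>2 Q:12>6 R:10>8 S:10>8 T:10>5)
P1 drop C (B beats it: P:7>5 Q:9>8 R:8>5 S:11>9 T:8>6)
P1 drop D (E beats it: P:5>1 Q:12>9 R:10>0 S:10>2 T:10>2)
P2 drop P (Q beats it: B:9>1 E:10>3)
P2 drop R (Q beats it: B:9>4 E:10>7)
P1→{B,E} P2→{Q,S,T}

Remaining: P1:{B,E} P2:{Q,S,T}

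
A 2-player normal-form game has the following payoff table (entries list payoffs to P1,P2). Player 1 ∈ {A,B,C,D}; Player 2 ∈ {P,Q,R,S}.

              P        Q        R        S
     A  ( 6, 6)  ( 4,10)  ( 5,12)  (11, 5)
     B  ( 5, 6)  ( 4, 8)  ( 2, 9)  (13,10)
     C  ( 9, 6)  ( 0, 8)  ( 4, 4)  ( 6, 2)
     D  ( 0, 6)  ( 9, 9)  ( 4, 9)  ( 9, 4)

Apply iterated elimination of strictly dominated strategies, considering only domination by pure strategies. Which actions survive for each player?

P2 drop P (Q beats it: A:10>6 B:8>6 C:8>6 D:9>6)
P1 drop C (A beats it: Q:4>0 R:5>4 S:11>6)
P1→{A,B,D} P2→{Q,R,S}

Survivors P1:{A,B,D} P2:{Q,R,S}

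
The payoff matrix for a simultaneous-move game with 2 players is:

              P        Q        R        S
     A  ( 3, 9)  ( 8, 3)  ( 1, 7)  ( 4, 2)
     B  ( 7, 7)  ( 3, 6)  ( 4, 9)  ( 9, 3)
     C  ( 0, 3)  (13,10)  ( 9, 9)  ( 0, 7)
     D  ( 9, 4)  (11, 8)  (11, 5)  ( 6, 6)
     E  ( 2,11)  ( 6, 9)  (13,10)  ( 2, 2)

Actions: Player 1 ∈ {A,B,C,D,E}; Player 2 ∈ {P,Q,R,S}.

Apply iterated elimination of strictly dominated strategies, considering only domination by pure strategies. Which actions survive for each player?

IESDS → P1:{C,D,E} P2:{P,Q,R}

P1 drop A (D beats it: P:9>3 Q:11>8 R:11>1 S:6>4)
P2 drop S (Q beats it: B:6>3 C:10>7 D:8>6 E:9>2)
P1 drop B (D beats it: P:9>7 Q:11>3 R:11>4)
P1→{C,D,E} P2→{P,Q,R}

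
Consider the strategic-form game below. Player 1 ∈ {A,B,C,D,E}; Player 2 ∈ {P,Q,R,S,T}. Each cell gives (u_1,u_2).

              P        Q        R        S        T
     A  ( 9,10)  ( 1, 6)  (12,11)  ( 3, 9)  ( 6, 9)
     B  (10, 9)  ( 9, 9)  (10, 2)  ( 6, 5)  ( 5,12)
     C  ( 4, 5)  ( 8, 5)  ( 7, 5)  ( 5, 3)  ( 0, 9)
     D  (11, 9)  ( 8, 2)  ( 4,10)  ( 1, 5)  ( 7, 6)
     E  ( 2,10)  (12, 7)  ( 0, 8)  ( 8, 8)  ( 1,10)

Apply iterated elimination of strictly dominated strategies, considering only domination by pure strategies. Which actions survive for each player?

Remaining: P1:{A,B,D} P2:{P,R,T}

P1 drop C (B beats it: P:10>4 Q:9>8 R:10>7 S:6>5 T:5>0)
P2 drop Q (T beats it: A:9>6 B:12>9 D:6>2 E:10>7)
P2 drop S (P beats it: A:10>9 B:9>5 D:9>5 E:10>8)
P1 drop E (A beats it: P:9>2 R:12>0 T:6>1)
P1→{A,B,D} P2→{P,R,T}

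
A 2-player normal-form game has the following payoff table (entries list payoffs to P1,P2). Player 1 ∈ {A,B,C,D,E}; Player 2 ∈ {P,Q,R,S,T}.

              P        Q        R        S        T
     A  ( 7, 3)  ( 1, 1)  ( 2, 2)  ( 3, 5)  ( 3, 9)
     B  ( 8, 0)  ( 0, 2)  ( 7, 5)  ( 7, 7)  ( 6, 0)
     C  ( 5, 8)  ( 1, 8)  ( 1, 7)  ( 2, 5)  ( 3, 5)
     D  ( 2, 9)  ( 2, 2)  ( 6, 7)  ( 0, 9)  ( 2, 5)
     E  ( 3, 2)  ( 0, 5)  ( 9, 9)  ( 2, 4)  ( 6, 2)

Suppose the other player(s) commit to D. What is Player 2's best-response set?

u_2(P vs D) = 9
u_2(Q vs D) = 2
u_2(R vs D) = 7
u_2(S vs D) = 9
u_2(T vs D) = 5
max payoff 9 at {P,S}

BR_2 = {P,S}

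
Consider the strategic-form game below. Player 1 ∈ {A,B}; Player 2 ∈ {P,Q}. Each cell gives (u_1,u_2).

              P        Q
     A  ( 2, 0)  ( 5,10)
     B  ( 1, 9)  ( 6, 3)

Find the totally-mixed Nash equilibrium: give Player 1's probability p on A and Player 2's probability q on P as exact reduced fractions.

P1 mixes 3/8 on A; P2 mixes 1/2 on P

P1 indiff ⇒ q·2+(1-q)·5 = q·1+(1-q)·6 ⇒ q(1) = (1-q)(1) ⇒ q = 1/2
P2 indiff ⇒ p·0+(1-p)·9 = p·10+(1-p)·3 ⇒ p(-10) = (1-p)(-6) ⇒ p = 3/8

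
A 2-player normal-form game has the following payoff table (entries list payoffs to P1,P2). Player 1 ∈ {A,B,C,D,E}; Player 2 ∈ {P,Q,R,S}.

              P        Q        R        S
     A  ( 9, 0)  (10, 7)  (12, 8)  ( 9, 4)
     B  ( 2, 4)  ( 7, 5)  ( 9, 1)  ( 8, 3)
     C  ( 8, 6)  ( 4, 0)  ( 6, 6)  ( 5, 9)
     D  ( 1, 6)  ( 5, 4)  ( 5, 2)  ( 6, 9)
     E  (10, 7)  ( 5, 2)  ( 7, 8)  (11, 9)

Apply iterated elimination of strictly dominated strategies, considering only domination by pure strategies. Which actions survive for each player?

Survivors P1:{A,E} P2:{R,S}

P1 drop B (A beats it: P:9>2 Q:10>7 R:12>9 S:9>8)
P1 drop C (A beats it: P:9>8 Q:10>4 R:12>6 S:9>5)
P1 drop D (A beats it: P:9>1 Q:10>5 R:12>5 S:9>6)
P2 drop P (R beats it: A:8>0 E:8>7)
P2 drop Q (R beats it: A:8>7 E:8>2)
P1→{A,E} P2→{R,S}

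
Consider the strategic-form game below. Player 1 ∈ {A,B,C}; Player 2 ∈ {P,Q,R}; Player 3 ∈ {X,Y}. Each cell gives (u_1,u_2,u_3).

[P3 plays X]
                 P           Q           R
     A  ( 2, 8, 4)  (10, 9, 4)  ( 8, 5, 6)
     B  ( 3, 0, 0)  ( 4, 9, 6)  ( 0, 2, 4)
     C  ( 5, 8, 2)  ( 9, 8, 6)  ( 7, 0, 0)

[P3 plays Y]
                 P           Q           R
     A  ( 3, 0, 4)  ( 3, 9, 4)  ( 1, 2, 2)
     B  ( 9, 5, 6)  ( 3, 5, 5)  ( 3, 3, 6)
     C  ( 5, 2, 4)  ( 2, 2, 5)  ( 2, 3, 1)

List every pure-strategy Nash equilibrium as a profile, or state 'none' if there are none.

(A,P,X): not NE [P1→C gives 5>2; P2→Q gives 9>8]
(A,P,Y): not NE [P1→B gives 9>3; P2→Q gives 9>0]
(A,Q,X): NE
(A,Q,Y): NE
(A,R,X): not NE [P2→Q gives 9>5]
(A,R,Y): not NE [P1→B gives 3>1; P2→Q gives 9>2; P3→X gives 6>2]
(B,P,X): not NE [P1→C gives 5>3; P2→Q gives 9>0; P3→Y gives 6>0]
(B,P,Y): NE
(B,Q,X): not NE [P1→A gives 10>4]
(B,Q,Y): not NE [P3→X gives 6>5]
(B,R,X): not NE [P1→A gives 8>0; P2→Q gives 9>2; P3→Y gives 6>4]
(B,R,Y): not NE [P2→Q gives 5>3]
(C,P,X): not NE [P3→Y gives 4>2]
(C,P,Y): not NE [P1→B gives 9>5; P2→R gives 3>2]
(C,Q,X): not NE [P1→A gives 10>9]
(C,Q,Y): not NE [P1→B gives 3>2; P2→R gives 3>2; P3→X gives 6>5]
(C,R,X): not NE [P1→A gives 8>7; P2→Q gives 8>0; P3→Y gives 1>0]
(C,R,Y): not NE [P1→B gives 3>2]

Nash profiles: (A,Q,X), (A,Q,Y), (B,P,Y)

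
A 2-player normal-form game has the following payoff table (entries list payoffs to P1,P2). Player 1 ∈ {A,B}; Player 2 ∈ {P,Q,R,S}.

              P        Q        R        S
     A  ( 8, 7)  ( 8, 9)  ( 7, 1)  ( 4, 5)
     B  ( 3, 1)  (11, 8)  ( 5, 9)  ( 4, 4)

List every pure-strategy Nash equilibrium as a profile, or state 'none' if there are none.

Equilibria: none

(A,P): not NE [P2→Q gives 9>7]
(A,Q): not NE [P1→B gives 11>8]
(A,R): not NE [P2→Q gives 9>1]
(A,S): not NE [P2→Q gives 9>5]
(B,P): not NE [P1→A gives 8>3; P2→R gives 9>1]
(B,Q): not NE [P2→R gives 9>8]
(B,R): not NE [P1→A gives 7>5]
(B,S): not NE [P2→R gives 9>4]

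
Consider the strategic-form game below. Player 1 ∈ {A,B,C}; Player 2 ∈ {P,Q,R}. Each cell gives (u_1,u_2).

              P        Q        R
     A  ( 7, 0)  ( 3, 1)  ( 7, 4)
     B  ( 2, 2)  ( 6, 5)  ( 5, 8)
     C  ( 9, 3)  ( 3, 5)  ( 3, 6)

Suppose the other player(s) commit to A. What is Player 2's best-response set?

BR_2 = {R}

u_2(P vs A) = 0
u_2(Q vs A) = 1
u_2(R vs A) = 4
max payoff 4 at {R}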